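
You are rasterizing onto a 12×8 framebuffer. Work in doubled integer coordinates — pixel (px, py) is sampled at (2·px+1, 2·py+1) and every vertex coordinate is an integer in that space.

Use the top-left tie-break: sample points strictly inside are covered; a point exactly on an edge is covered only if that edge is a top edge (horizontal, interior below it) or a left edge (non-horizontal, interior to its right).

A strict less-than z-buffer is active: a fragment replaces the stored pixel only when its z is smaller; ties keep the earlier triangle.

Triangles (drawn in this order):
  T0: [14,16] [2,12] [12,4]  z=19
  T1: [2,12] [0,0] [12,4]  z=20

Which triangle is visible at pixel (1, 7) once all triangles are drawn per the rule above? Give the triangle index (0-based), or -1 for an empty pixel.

T0:
  2·area = 136
  edge (14, 16)→(2, 12): d=(-12,-4) top-left  bias=+0
  edge (2, 12)→(12, 4): d=(10,-8) top-left  bias=+0
  edge (12, 4)→(14, 16): d=(2,12) right/bottom  bias=-1
    (5,2)@(11, 5): e=[120,2,14] → X
    (6,2)@(13, 5): e=[128,18,-10] → .
    (4,3)@(9, 7): e=[88,6,42] → X
    (6,3)@(13, 7): e=[104,38,-6] → .
    (3,4)@(7, 9): e=[56,10,70] → X
    (6,4)@(13, 9): e=[80,58,-2] → .
    (2,5)@(5, 11): e=[24,14,98] → X
    (6,5)@(13, 11): e=[56,78,2] → X
    (7,5)@(15, 11): e=[64,94,-22] → .
    (2,6)@(5, 13): e=[0,34,102] → X  [on edge]
    (7,6)@(15, 13): e=[40,114,-18] → .
    (2,7)@(5, 15): e=[-24,54,106] → .
    (5,7)@(11, 15): e=[0,102,34] → X  [on edge]
  covered (18 px):
    . . . . . . . . . . . .
    . . . . . . . . . . . .
    . . . . . X . . . . . .
    . . . . X X . . . . . .
    . . . X X X . . . . . .
    . . X X X X X . . . . .
    . . X X X X X . . . . .
    . . . . . X X . . . . .
T1:
  2·area = 136
  edge (2, 12)→(0, 0): d=(-2,-12) top-left  bias=+0
  edge (0, 0)→(12, 4): d=(12,4) right/bottom  bias=-1
  edge (12, 4)→(2, 12): d=(-10,8) right/bottom  bias=-1
    (0,0)@(1, 1): e=[10,8,118] → X
    (1,0)@(3, 1): e=[34,0,102] → .  [on edge]
    (0,1)@(1, 3): e=[6,32,98] → X
    (1,1)@(3, 3): e=[30,24,82] → X
    (2,1)@(5, 3): e=[54,16,66] → X
    (3,1)@(7, 3): e=[78,8,50] → X
    (4,1)@(9, 3): e=[102,0,34] → .  [on edge]
    (0,2)@(1, 5): e=[2,56,78] → X
    (4,2)@(9, 5): e=[98,24,14] → X
    (5,2)@(11, 5): e=[122,16,-2] → .
    (7,2)@(15, 5): e=[170,0,-34] → .  [on edge]
    (0,3)@(1, 7): e=[-2,80,58] → .
    (10,3)@(21, 7): e=[238,0,-102] → .  [on edge]
  covered (16 px):
    X . . . . . . . . . . .
    X X X X . . . . . . . .
    X X X X X . . . . . . .
    . X X X . . . . . . . .
    . X X . . . . . . . . .
    . X . . . . . . . . . .
    . . . . . . . . . . . .
    . . . . . . . . . . . .

Z-buffer (winner per pixel, '.' = empty):
  1 . . . . . . . . . . .
  1 1 1 1 . . . . . . . .
  1 1 1 1 1 0 . . . . . .
  . 1 1 1 0 0 . . . . . .
  . 1 1 0 0 0 . . . . . .
  . 1 0 0 0 0 0 . . . . .
  . . 0 0 0 0 0 . . . . .
  . . . . . 0 0 . . . . .

Final: -1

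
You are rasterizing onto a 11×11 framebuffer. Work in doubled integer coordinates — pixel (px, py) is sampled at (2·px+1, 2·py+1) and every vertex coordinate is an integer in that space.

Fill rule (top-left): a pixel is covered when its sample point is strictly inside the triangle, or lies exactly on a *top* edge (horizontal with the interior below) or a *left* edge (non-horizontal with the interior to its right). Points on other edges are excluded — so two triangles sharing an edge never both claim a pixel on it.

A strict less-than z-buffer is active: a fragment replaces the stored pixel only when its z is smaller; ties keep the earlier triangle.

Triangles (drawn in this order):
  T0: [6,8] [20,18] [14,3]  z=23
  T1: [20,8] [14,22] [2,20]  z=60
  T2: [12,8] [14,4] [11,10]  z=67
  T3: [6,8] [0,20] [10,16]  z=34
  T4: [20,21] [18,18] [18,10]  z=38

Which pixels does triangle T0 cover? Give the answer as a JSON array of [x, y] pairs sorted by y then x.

T0:
  2·area = 150  (B↔C swapped to make it positive)
  edge (6, 8)→(14, 3): d=(8,-5) top-left  bias=+0
  edge (14, 3)→(20, 18): d=(6,15) right/bottom  bias=-1
  edge (20, 18)→(6, 8): d=(-14,-10) top-left  bias=+0
    (5,2)@(11, 5): e=[1,57,92] → X
    (6,2)@(13, 5): e=[11,27,112] → X
    (7,2)@(15, 5): e=[21,-3,132] → .
    (4,3)@(9, 7): e=[7,99,44] → X
    (7,3)@(15, 7): e=[37,9,104] → X
    (8,3)@(17, 7): e=[47,-21,124] → .
    (4,4)@(9, 9): e=[23,111,16] → X
    (8,4)@(17, 9): e=[63,-9,96] → .
    (4,5)@(9, 11): e=[39,123,-12] → .
    (5,5)@(11, 11): e=[49,93,8] → X
    (8,5)@(17, 11): e=[79,3,68] → X
    (9,5)@(19, 11): e=[89,-27,88] → .
    (6,6)@(13, 13): e=[75,75,0] → X  [on edge]
  covered (19 px):
    . . . . . . . . . . .
    . . . . . . . . . . .
    . . . . . X X . . . .
    . . . . X X X X . . .
    . . . . X X X X . . .
    . . . . . X X X X . .
    . . . . . . X X X . .
    . . . . . . . . X . .
    . . . . . . . . . X .
    . . . . . . . . . . .
    . . . . . . . . . . .
T1:
  2·area = 180
  edge (20, 8)→(14, 22): d=(-6,14) right/bottom  bias=-1
  edge (14, 22)→(2, 20): d=(-12,-2) top-left  bias=+0
  edge (2, 20)→(20, 8): d=(18,-12) top-left  bias=+0
    (9,4)@(19, 9): e=[8,166,6] → X
    (10,4)@(21, 9): e=[-20,170,30] → .
    (8,5)@(17, 11): e=[24,138,18] → X
    (9,5)@(19, 11): e=[-4,142,42] → .
    (6,6)@(13, 13): e=[68,106,6] → X
    (7,6)@(15, 13): e=[40,110,30] → X
    (9,6)@(19, 13): e=[-16,118,78] → .
    (5,7)@(11, 15): e=[84,78,18] → X
    (8,7)@(17, 15): e=[0,90,90] → .  [on edge]
    (3,8)@(7, 17): e=[128,46,6] → X
    (4,8)@(9, 17): e=[100,50,30] → X
    (8,8)@(17, 17): e=[-12,66,126] → .
  covered (22 px):
    . . . . . . . . . . .
    . . . . . . . . . . .
    . . . . . . . . . . .
    . . . . . . . . . . .
    . . . . . . . . . X .
    . . . . . . . . X . .
    . . . . . . X X X . .
    . . . . . X X X . . .
    . . . X X X X X . . .
    . . X X X X X X . . .
    . . . . X X X . . . .
T2:
  degenerate (2·area = 0) — covers nothing
T3:
  2·area = 96  (B↔C swapped to make it positive)
  edge (6, 8)→(10, 16): d=(4,8) right/bottom  bias=-1
  edge (10, 16)→(0, 20): d=(-10,4) right/bottom  bias=-1
  edge (0, 20)→(6, 8): d=(6,-12) top-left  bias=+0
    (2,5)@(5, 11): e=[20,70,6] → X
    (3,5)@(7, 11): e=[4,62,30] → X
    (4,5)@(9, 11): e=[-12,54,54] → .
    (2,6)@(5, 13): e=[28,50,18] → X
    (4,6)@(9, 13): e=[-4,34,66] → .
    (1,7)@(3, 15): e=[52,38,6] → X
    (4,7)@(9, 15): e=[4,14,78] → X
    (5,7)@(11, 15): e=[-12,6,102] → .
    (1,8)@(3, 17): e=[60,18,18] → X
    (4,8)@(9, 17): e=[12,-6,90] → .
    (0,9)@(1, 19): e=[84,6,6] → X
    (1,9)@(3, 19): e=[68,-2,30] → .
  covered (12 px):
    . . . . . . . . . . .
    . . . . . . . . . . .
    . . . . . . . . . . .
    . . . . . . . . . . .
    . . . . . . . . . . .
    . . X X . . . . . . .
    . . X X . . . . . . .
    . X X X X . . . . . .
    . X X X . . . . . . .
    X . . . . . . . . . .
    . . . . . . . . . . .
T4:
  2·area = 16
  edge (20, 21)→(18, 18): d=(-2,-3) top-left  bias=+0
  edge (18, 18)→(18, 10): d=(0,-8) top-left  bias=+0
  edge (18, 10)→(20, 21): d=(2,11) right/bottom  bias=-1
    (9,8)@(19, 17): e=[5,8,3] → X
    (10,8)@(21, 17): e=[11,24,-19] → .
    (9,9)@(19, 19): e=[1,8,7] → X
    (10,9)@(21, 19): e=[7,24,-15] → .
    (9,10)@(19, 21): e=[-3,8,11] → .
  covered (2 px):
    . . . . . . . . . . .
    . . . . . . . . . . .
    . . . . . . . . . . .
    . . . . . . . . . . .
    . . . . . . . . . . .
    . . . . . . . . . . .
    . . . . . . . . . . .
    . . . . . . . . . . .
    . . . . . . . . . X .
    . . . . . . . . . X .
    . . . . . . . . . . .

Result: [[5,2],[6,2],[4,3],[5,3],[6,3],[7,3],[4,4],[5,4],[6,4],[7,4],[5,5],[6,5],[7,5],[8,5],[6,6],[7,6],[8,6],[8,7],[9,8]]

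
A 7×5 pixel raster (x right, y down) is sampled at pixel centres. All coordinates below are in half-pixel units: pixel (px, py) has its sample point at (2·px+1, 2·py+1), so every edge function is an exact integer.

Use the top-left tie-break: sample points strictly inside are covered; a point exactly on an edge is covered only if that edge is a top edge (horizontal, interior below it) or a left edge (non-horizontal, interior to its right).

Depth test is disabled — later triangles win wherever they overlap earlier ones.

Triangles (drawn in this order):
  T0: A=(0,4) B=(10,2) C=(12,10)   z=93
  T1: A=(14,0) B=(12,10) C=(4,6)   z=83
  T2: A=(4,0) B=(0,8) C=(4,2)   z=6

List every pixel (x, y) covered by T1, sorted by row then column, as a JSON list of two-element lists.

T0:
  2·area = 84
  edge (0, 4)→(10, 2): d=(10,-2) top-left  bias=+0
  edge (10, 2)→(12, 10): d=(2,8) right/bottom  bias=-1
  edge (12, 10)→(0, 4): d=(-12,-6) top-left  bias=+0
    (2,1)@(5, 3): e=[0,42,42] → #  [on edge]
    (3,1)@(7, 3): e=[4,26,54] → #
    (4,1)@(9, 3): e=[8,10,66] → #
    (5,1)@(11, 3): e=[12,-6,78] → ·
    (1,2)@(3, 5): e=[16,62,6] → #
    (5,2)@(11, 5): e=[32,-2,54] → ·
    (1,3)@(3, 7): e=[36,66,-18] → ·
    (2,3)@(5, 7): e=[40,50,-6] → ·
    (3,3)@(7, 7): e=[44,34,6] → #
    (5,3)@(11, 7): e=[52,2,30] → #
    (6,3)@(13, 7): e=[56,-14,42] → ·
    (3,4)@(7, 9): e=[64,38,-18] → ·
  covered (11 px):
    · · · · · · ·
    · · # # # · ·
    · # # # # · ·
    · · · # # # ·
    · · · · · # ·
T1:
  2·area = 88
  edge (14, 0)→(12, 10): d=(-2,10) right/bottom  bias=-1
  edge (12, 10)→(4, 6): d=(-8,-4) top-left  bias=+0
  edge (4, 6)→(14, 0): d=(10,-6) top-left  bias=+0
    (6,0)@(13, 1): e=[8,76,4] → #
    (4,1)@(9, 3): e=[44,44,0] → #  [on edge]
    (5,1)@(11, 3): e=[24,52,12] → #
    (3,2)@(7, 5): e=[60,20,8] → #
    (6,2)@(13, 5): e=[0,44,44] → ·  [on edge]
    (3,3)@(7, 7): e=[56,4,28] → #
    (6,3)@(13, 7): e=[-4,28,64] → ·
    (3,4)@(7, 9): e=[52,-12,48] → ·
    (4,4)@(9, 9): e=[32,-4,60] → ·
    (5,4)@(11, 9): e=[12,4,72] → #
    (6,4)@(13, 9): e=[-8,12,84] → ·
  covered (11 px):
    · · · · · · #
    · · · · # # #
    · · · # # # ·
    · · · # # # ·
    · · · · · # ·
T2:
  2·area = 8  (B↔C swapped to make it positive)
  edge (4, 0)→(4, 2): d=(0,2) right/bottom  bias=-1
  edge (4, 2)→(0, 8): d=(-4,6) right/bottom  bias=-1
  edge (0, 8)→(4, 0): d=(4,-8) top-left  bias=+0
    (1,1)@(3, 3): e=[2,2,4] → #
    (2,1)@(5, 3): e=[-2,-10,20] → ·
    (1,2)@(3, 5): e=[2,-6,12] → ·
  covered (1 px):
    · · · · · · ·
    · # · · · · ·
    · · · · · · ·
    · · · · · · ·
    · · · · · · ·

Result: [[6,0],[4,1],[5,1],[6,1],[3,2],[4,2],[5,2],[3,3],[4,3],[5,3],[5,4]]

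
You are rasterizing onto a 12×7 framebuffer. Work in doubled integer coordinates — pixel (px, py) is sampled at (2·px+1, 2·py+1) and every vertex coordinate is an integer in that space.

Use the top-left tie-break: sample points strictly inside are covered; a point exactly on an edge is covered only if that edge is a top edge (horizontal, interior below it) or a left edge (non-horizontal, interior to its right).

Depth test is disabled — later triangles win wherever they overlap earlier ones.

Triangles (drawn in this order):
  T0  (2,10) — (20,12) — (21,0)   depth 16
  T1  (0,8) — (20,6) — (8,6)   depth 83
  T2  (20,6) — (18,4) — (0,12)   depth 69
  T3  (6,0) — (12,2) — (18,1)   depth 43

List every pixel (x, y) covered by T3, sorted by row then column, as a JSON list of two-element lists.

T0:
  2·area = 218  (B↔C swapped to make it positive)
  edge (2, 10)→(21, 0): d=(19,-10) top-left  bias=+0
  edge (21, 0)→(20, 12): d=(-1,12) right/bottom  bias=-1
  edge (20, 12)→(2, 10): d=(-18,-2) top-left  bias=+0
    (8,1)@(17, 3): e=[17,45,156] → #
    (9,1)@(19, 3): e=[37,21,160] → #
    (10,1)@(21, 3): e=[57,-3,164] → ·
    (6,2)@(13, 5): e=[15,91,112] → #
    (7,2)@(15, 5): e=[35,67,116] → #
    (10,2)@(21, 5): e=[95,-5,128] → ·
    (4,3)@(9, 7): e=[13,137,68] → #
    (5,3)@(11, 7): e=[33,113,72] → #
    (10,3)@(21, 7): e=[133,-7,92] → ·
    (2,4)@(5, 9): e=[11,183,24] → #
    (3,4)@(7, 9): e=[31,159,28] → #
    (10,4)@(21, 9): e=[171,-9,56] → ·
    (5,5)@(11, 11): e=[109,109,0] → #  [on edge]
  covered (25 px):
    · · · · · · · · · · · ·
    · · · · · · · · # # · ·
    · · · · · · # # # # · ·
    · · · · # # # # # # · ·
    · · # # # # # # # # · ·
    · · · · · # # # # # · ·
    · · · · · · · · · · · ·
T1:
  2·area = 24  (B↔C swapped to make it positive)
  edge (0, 8)→(8, 6): d=(8,-2) top-left  bias=+0
  edge (8, 6)→(20, 6): d=(12,0) top-left  bias=+0
  edge (20, 6)→(0, 8): d=(-20,2) right/bottom  bias=-1
    (2,3)@(5, 7): e=[2,12,10] → #
    (3,3)@(7, 7): e=[6,12,6] → #
    (4,3)@(9, 7): e=[10,12,2] → #
    (5,3)@(11, 7): e=[14,12,-2] → ·
    (2,4)@(5, 9): e=[18,36,-30] → ·
    (3,4)@(7, 9): e=[22,36,-34] → ·
    (4,4)@(9, 9): e=[26,36,-38] → ·
  covered (3 px):
    · · · · · · · · · · · ·
    · · · · · · · · · · · ·
    · · · · · · · · · · · ·
    · · # # # · · · · · · ·
    · · · · · · · · · · · ·
    · · · · · · · · · · · ·
    · · · · · · · · · · · ·
T2:
  2·area = 52  (B↔C swapped to make it positive)
  edge (20, 6)→(0, 12): d=(-20,6) right/bottom  bias=-1
  edge (0, 12)→(18, 4): d=(18,-8) top-left  bias=+0
  edge (18, 4)→(20, 6): d=(2,2) right/bottom  bias=-1
    (7,0)@(15, 1): e=[130,-78,0] → ·  [on edge]
    (8,1)@(17, 3): e=[78,-26,0] → ·  [on edge]
    (8,2)@(17, 5): e=[38,10,4] → #
    (9,2)@(19, 5): e=[26,26,0] → ·  [on edge]
    (6,3)@(13, 7): e=[22,14,16] → #
    (7,3)@(15, 7): e=[10,30,12] → #
    (8,3)@(17, 7): e=[-2,46,8] → ·
    (10,3)@(21, 7): e=[-26,78,0] → ·  [on edge]
    (3,4)@(7, 9): e=[18,2,32] → #
    (4,4)@(9, 9): e=[6,18,28] → #
    (5,4)@(11, 9): e=[-6,34,24] → ·
    (6,4)@(13, 9): e=[-18,50,20] → ·
    (11,4)@(23, 9): e=[-78,130,0] → ·  [on edge]
  covered (6 px):
    · · · · · · · · · · · ·
    · · · · · · · · · · · ·
    · · · · · · · · # · · ·
    · · · · · · # # · · · ·
    · · · # # · · · · · · ·
    · # · · · · · · · · · ·
    · · · · · · · · · · · ·
T3:
  2·area = 18  (B↔C swapped to make it positive)
  edge (6, 0)→(18, 1): d=(12,1) right/bottom  bias=-1
  edge (18, 1)→(12, 2): d=(-6,1) right/bottom  bias=-1
  edge (12, 2)→(6, 0): d=(-6,-2) top-left  bias=+0
    (4,0)@(9, 1): e=[9,9,0] → #  [on edge]
    (5,0)@(11, 1): e=[7,7,4] → #
    (6,0)@(13, 1): e=[5,5,8] → #
    (7,0)@(15, 1): e=[3,3,12] → #
    (8,0)@(17, 1): e=[1,1,16] → #
    (9,0)@(19, 1): e=[-1,-1,20] → ·
    (4,1)@(9, 3): e=[33,-3,-12] → ·
    (5,1)@(11, 3): e=[31,-5,-8] → ·
    (6,1)@(13, 3): e=[29,-7,-4] → ·
    (7,1)@(15, 3): e=[27,-9,0] → ·  [on edge]
    (8,1)@(17, 3): e=[25,-11,4] → ·
    (10,2)@(21, 5): e=[45,-27,0] → ·  [on edge]
  covered (5 px):
    · · · · # # # # # · · ·
    · · · · · · · · · · · ·
    · · · · · · · · · · · ·
    · · · · · · · · · · · ·
    · · · · · · · · · · · ·
    · · · · · · · · · · · ·
    · · · · · · · · · · · ·

Final: [[4,0],[5,0],[6,0],[7,0],[8,0]]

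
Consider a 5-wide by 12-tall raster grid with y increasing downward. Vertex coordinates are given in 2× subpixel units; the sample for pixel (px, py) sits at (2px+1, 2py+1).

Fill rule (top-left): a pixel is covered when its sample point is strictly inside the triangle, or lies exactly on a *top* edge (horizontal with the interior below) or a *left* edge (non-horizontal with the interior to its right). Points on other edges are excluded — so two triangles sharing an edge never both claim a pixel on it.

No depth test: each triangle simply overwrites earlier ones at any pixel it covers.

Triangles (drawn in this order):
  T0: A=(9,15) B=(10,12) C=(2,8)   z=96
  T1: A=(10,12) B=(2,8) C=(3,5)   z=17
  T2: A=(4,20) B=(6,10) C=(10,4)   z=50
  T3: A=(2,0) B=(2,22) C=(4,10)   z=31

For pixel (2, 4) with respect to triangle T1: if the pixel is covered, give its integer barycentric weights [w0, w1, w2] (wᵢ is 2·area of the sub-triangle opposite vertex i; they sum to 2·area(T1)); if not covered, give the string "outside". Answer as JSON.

T0:
  2·area = 28  (B↔C swapped to make it positive)
  edge (9, 15)→(2, 8): d=(-7,-7) top-left  bias=+0
  edge (2, 8)→(10, 12): d=(8,4) right/bottom  bias=-1
  edge (10, 12)→(9, 15): d=(-1,3) right/bottom  bias=-1
    (0,3)@(1, 7): e=[0,-4,32] → ·  [on edge]
    (1,4)@(3, 9): e=[0,4,24] → #  [on edge]
    (2,4)@(5, 9): e=[14,-4,18] → ·
    (1,5)@(3, 11): e=[-14,20,22] → ·
    (2,5)@(5, 11): e=[0,12,16] → #  [on edge]
    (3,5)@(7, 11): e=[14,4,10] → #
    (4,5)@(9, 11): e=[28,-4,4] → ·
    (2,6)@(5, 13): e=[-14,28,14] → ·
    (3,6)@(7, 13): e=[0,20,8] → #  [on edge]
    (4,6)@(9, 13): e=[14,12,2] → #
    (3,7)@(7, 15): e=[-14,36,6] → ·
    (4,7)@(9, 15): e=[0,28,0] → ·  [on edge]
    (3,10)@(7, 21): e=[-56,84,0] → ·  [on edge]
  covered (5 px):
    · · · · ·
    · · · · ·
    · · · · ·
    · · · · ·
    · # · · ·
    · · # # ·
    · · · # #
    · · · · ·
    · · · · ·
    · · · · ·
    · · · · ·
    · · · · ·
T1:
  2·area = 28
  edge (10, 12)→(2, 8): d=(-8,-4) top-left  bias=+0
  edge (2, 8)→(3, 5): d=(1,-3) top-left  bias=+0
  edge (3, 5)→(10, 12): d=(7,7) right/bottom  bias=-1
    (0,1)@(1, 3): e=[36,-8,0] → ·  [on edge]
    (1,2)@(3, 5): e=[28,0,0] → ·  [on edge]
    (1,3)@(3, 7): e=[12,2,14] → #
    (2,3)@(5, 7): e=[20,8,0] → ·  [on edge]
    (1,4)@(3, 9): e=[-4,4,28] → ·
    (2,4)@(5, 9): e=[4,10,14] → #
    (3,4)@(7, 9): e=[12,16,0] → ·  [on edge]
    (0,5)@(1, 11): e=[-28,0,56] → ·  [on edge]
    (2,5)@(5, 11): e=[-12,12,28] → ·
    (4,5)@(9, 11): e=[4,24,0] → ·  [on edge]
  covered (2 px):
    · · · · ·
    · · · · ·
    · · · · ·
    · # · · ·
    · · # · ·
    · · · · ·
    · · · · ·
    · · · · ·
    · · · · ·
    · · · · ·
    · · · · ·
    · · · · ·
T2:
  2·area = 28
  edge (4, 20)→(6, 10): d=(2,-10) top-left  bias=+0
  edge (6, 10)→(10, 4): d=(4,-6) top-left  bias=+0
  edge (10, 4)→(4, 20): d=(-6,16) right/bottom  bias=-1
    (3,2)@(7, 5): e=[0,-14,42] → ·  [on edge]
    (3,4)@(7, 9): e=[8,2,18] → #
    (4,4)@(9, 9): e=[28,14,-14] → ·
    (3,5)@(7, 11): e=[12,10,6] → #
    (4,5)@(9, 11): e=[32,22,-26] → ·
    (3,6)@(7, 13): e=[16,18,-6] → ·
    (2,7)@(5, 15): e=[0,14,14] → #  [on edge]
    (3,7)@(7, 15): e=[20,26,-18] → ·
    (2,8)@(5, 17): e=[4,22,2] → #
    (3,8)@(7, 17): e=[24,34,-30] → ·
    (2,9)@(5, 19): e=[8,30,-10] → ·
  covered (4 px):
    · · · · ·
    · · · · ·
    · · · · ·
    · · · · ·
    · · · # ·
    · · · # ·
    · · · · ·
    · · # · ·
    · · # · ·
    · · · · ·
    · · · · ·
    · · · · ·
T3:
  2·area = 44  (B↔C swapped to make it positive)
  edge (2, 0)→(4, 10): d=(2,10) right/bottom  bias=-1
  edge (4, 10)→(2, 22): d=(-2,12) right/bottom  bias=-1
  edge (2, 22)→(2, 0): d=(0,-22) top-left  bias=+0
    (1,2)@(3, 5): e=[0,22,22] → ·  [on edge]
    (1,3)@(3, 7): e=[4,18,22] → #
    (2,3)@(5, 7): e=[-16,-6,66] → ·
    (1,4)@(3, 9): e=[8,14,22] → #
    (2,4)@(5, 9): e=[-12,-10,66] → ·
    (1,5)@(3, 11): e=[12,10,22] → #
    (2,5)@(5, 11): e=[-8,-14,66] → ·
    (1,6)@(3, 13): e=[16,6,22] → #
    (2,6)@(5, 13): e=[-4,-18,66] → ·
    (1,7)@(3, 15): e=[20,2,22] → #
    (2,7)@(5, 15): e=[0,-22,66] → ·  [on edge]
    (1,8)@(3, 17): e=[24,-2,22] → ·
  covered (5 px):
    · · · · ·
    · · · · ·
    · · · · ·
    · # · · ·
    · # · · ·
    · # · · ·
    · # · · ·
    · # · · ·
    · · · · ·
    · · · · ·
    · · · · ·
    · · · · ·

Final: [10,14,4]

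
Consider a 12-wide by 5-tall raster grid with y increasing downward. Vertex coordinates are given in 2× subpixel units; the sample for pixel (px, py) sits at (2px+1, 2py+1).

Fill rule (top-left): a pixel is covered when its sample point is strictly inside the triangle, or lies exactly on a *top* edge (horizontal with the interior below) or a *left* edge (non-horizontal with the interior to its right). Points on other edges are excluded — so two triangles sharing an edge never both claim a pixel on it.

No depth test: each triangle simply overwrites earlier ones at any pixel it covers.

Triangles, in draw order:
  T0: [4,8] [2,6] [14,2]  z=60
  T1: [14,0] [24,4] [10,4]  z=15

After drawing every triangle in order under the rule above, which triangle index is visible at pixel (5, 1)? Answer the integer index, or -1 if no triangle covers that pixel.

T0:
  2·area = 32
  edge (4, 8)→(2, 6): d=(-2,-2) top-left  bias=+0
  edge (2, 6)→(14, 2): d=(12,-4) top-left  bias=+0
  edge (14, 2)→(4, 8): d=(-10,6) right/bottom  bias=-1
    (8,0)@(17, 1): e=[40,0,-8] → .  [on edge]
    (5,1)@(11, 3): e=[24,0,8] → X  [on edge]
    (6,1)@(13, 3): e=[28,8,-4] → .
    (0,2)@(1, 5): e=[0,-16,48] → .  [on edge]
    (2,2)@(5, 5): e=[8,0,24] → X  [on edge]
    (3,2)@(7, 5): e=[12,8,12] → X
    (4,2)@(9, 5): e=[16,16,0] → .  [on edge]
    (5,2)@(11, 5): e=[20,24,-12] → .
    (1,3)@(3, 7): e=[0,16,16] → X  [on edge]
    (3,3)@(7, 7): e=[8,32,-8] → .
    (1,4)@(3, 9): e=[-4,40,-4] → .
    (2,4)@(5, 9): e=[0,48,-16] → .  [on edge]
  covered (5 px):
    . . . . . . . . . . . .
    . . . . . X . . . . . .
    . . X X . . . . . . . .
    . X X . . . . . . . . .
    . . . . . . . . . . . .
T1:
  2·area = 56
  edge (14, 0)→(24, 4): d=(10,4) right/bottom  bias=-1
  edge (24, 4)→(10, 4): d=(-14,0) right/bottom  bias=-1
  edge (10, 4)→(14, 0): d=(4,-4) top-left  bias=+0
    (6,0)@(13, 1): e=[14,42,0] → X  [on edge]
    (7,0)@(15, 1): e=[6,42,8] → X
    (8,0)@(17, 1): e=[-2,42,16] → .
    (5,1)@(11, 3): e=[42,14,0] → X  [on edge]
    (8,1)@(17, 3): e=[18,14,24] → X
    (9,1)@(19, 3): e=[10,14,32] → X
    (10,1)@(21, 3): e=[2,14,40] → X
    (11,1)@(23, 3): e=[-6,14,48] → .
    (4,2)@(9, 5): e=[70,-14,0] → .  [on edge]
    (5,2)@(11, 5): e=[62,-14,8] → .
    (6,2)@(13, 5): e=[54,-14,16] → .
    (7,2)@(15, 5): e=[46,-14,24] → .
    (3,3)@(7, 7): e=[98,-42,0] → .  [on edge]
    (2,4)@(5, 9): e=[126,-70,0] → .  [on edge]
  covered (8 px):
    . . . . . . X X . . . .
    . . . . . X X X X X X .
    . . . . . . . . . . . .
    . . . . . . . . . . . .
    . . . . . . . . . . . .

Z-buffer (winner per pixel, '.' = empty):
  . . . . . . 1 1 . . . .
  . . . . . 1 1 1 1 1 1 .
  . . 0 0 . . . . . . . .
  . 0 0 . . . . . . . . .
  . . . . . . . . . . . .

Result: 1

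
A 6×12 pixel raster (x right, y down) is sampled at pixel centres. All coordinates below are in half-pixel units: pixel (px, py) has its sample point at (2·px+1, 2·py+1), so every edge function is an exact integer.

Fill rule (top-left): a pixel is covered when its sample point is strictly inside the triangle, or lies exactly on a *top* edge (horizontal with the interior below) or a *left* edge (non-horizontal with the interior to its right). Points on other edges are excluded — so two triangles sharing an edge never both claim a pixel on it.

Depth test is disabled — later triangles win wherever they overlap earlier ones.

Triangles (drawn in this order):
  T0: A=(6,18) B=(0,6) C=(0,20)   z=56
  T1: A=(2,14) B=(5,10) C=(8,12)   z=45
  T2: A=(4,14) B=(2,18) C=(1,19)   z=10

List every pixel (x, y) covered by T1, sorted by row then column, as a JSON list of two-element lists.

T0:
  2·area = 84  (B↔C swapped to make it positive)
  edge (6, 18)→(0, 20): d=(-6,2) right/bottom  bias=-1
  edge (0, 20)→(0, 6): d=(0,-14) top-left  bias=+0
  edge (0, 6)→(6, 18): d=(6,12) right/bottom  bias=-1
    (0,4)@(1, 9): e=[64,14,6] → █
    (1,4)@(3, 9): e=[60,42,-18] → ·
    (0,5)@(1, 11): e=[52,14,18] → █
    (1,5)@(3, 11): e=[48,42,-6] → ·
    (0,6)@(1, 13): e=[40,14,30] → █
    (1,6)@(3, 13): e=[36,42,6] → █
    (2,6)@(5, 13): e=[32,70,-18] → ·
    (0,7)@(1, 15): e=[28,14,42] → █
    (2,7)@(5, 15): e=[20,70,-6] → ·
    (0,8)@(1, 17): e=[16,14,54] → █
    (2,8)@(5, 17): e=[8,70,6] → █
    (3,8)@(7, 17): e=[4,98,-18] → ·
    (4,8)@(9, 17): e=[0,126,-42] → ·  [on edge]
    (1,9)@(3, 19): e=[0,42,42] → ·  [on edge]
  covered (10 px):
    · · · · · ·
    · · · · · ·
    · · · · · ·
    · · · · · ·
    █ · · · · ·
    █ · · · · ·
    █ █ · · · ·
    █ █ · · · ·
    █ █ █ · · ·
    █ · · · · ·
    · · · · · ·
    · · · · · ·
T1:
  2·area = 18
  edge (2, 14)→(5, 10): d=(3,-4) top-left  bias=+0
  edge (5, 10)→(8, 12): d=(3,2) right/bottom  bias=-1
  edge (8, 12)→(2, 14): d=(-6,2) right/bottom  bias=-1
    (2,5)@(5, 11): e=[3,3,12] → █
    (3,5)@(7, 11): e=[11,-1,8] → ·
    (5,5)@(11, 11): e=[27,-9,0] → ·  [on edge]
    (1,6)@(3, 13): e=[1,13,4] → █
    (2,6)@(5, 13): e=[9,9,0] → ·  [on edge]
    (1,7)@(3, 15): e=[7,19,-8] → ·
  covered (2 px):
    · · · · · ·
    · · · · · ·
    · · · · · ·
    · · · · · ·
    · · · · · ·
    · · █ · · ·
    · █ · · · ·
    · · · · · ·
    · · · · · ·
    · · · · · ·
    · · · · · ·
    · · · · · ·
T2:
  2·area = 2
  edge (4, 14)→(2, 18): d=(-2,4) right/bottom  bias=-1
  edge (2, 18)→(1, 19): d=(-1,1) right/bottom  bias=-1
  edge (1, 19)→(4, 14): d=(3,-5) top-left  bias=+0
    (3,4)@(7, 9): e=[-2,4,0] → ·  [on edge]
    (5,4)@(11, 9): e=[-18,0,20] → ·  [on edge]
    (4,5)@(9, 11): e=[-14,0,16] → ·  [on edge]
    (3,6)@(7, 13): e=[-10,0,12] → ·  [on edge]
    (2,7)@(5, 15): e=[-6,0,8] → ·  [on edge]
    (1,8)@(3, 17): e=[-2,0,4] → ·  [on edge]
    (0,9)@(1, 19): e=[2,0,0] → ·  [on edge]
  covered (0 px):
    · · · · · ·
    · · · · · ·
    · · · · · ·
    · · · · · ·
    · · · · · ·
    · · · · · ·
    · · · · · ·
    · · · · · ·
    · · · · · ·
    · · · · · ·
    · · · · · ·
    · · · · · ·

Answer: [[2,5],[1,6]]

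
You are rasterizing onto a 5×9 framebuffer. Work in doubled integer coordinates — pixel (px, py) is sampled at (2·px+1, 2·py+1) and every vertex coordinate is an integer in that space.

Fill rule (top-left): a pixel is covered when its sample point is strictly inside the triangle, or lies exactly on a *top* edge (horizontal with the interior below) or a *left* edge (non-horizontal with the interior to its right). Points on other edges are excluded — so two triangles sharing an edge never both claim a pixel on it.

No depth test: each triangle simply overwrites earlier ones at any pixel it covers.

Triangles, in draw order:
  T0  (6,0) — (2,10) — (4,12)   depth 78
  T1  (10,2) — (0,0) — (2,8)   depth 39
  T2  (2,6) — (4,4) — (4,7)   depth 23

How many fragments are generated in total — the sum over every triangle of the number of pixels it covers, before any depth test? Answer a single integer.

T0:
  2·area = 28  (B↔C swapped to make it positive)
  edge (6, 0)→(4, 12): d=(-2,12) right/bottom  bias=-1
  edge (4, 12)→(2, 10): d=(-2,-2) top-left  bias=+0
  edge (2, 10)→(6, 0): d=(4,-10) top-left  bias=+0
    (2,1)@(5, 3): e=[6,20,2] → #
    (3,1)@(7, 3): e=[-18,24,22] → ·
    (2,2)@(5, 5): e=[2,16,10] → #
    (3,2)@(7, 5): e=[-22,20,30] → ·
    (2,3)@(5, 7): e=[-2,12,18] → ·
    (0,4)@(1, 9): e=[42,0,-14] → ·  [on edge]
    (1,4)@(3, 9): e=[18,4,6] → #
    (2,4)@(5, 9): e=[-6,8,26] → ·
    (1,5)@(3, 11): e=[14,0,14] → #  [on edge]
    (2,5)@(5, 11): e=[-10,4,34] → ·
    (1,6)@(3, 13): e=[10,-4,22] → ·
    (2,6)@(5, 13): e=[-14,0,42] → ·  [on edge]
    (3,7)@(7, 15): e=[-42,0,70] → ·  [on edge]
    (4,8)@(9, 17): e=[-70,0,98] → ·  [on edge]
  covered (4 px):
    · · · · ·
    · · # · ·
    · · # · ·
    · · · · ·
    · # · · ·
    · # · · ·
    · · · · ·
    · · · · ·
    · · · · ·
T1:
  2·area = 76  (B↔C swapped to make it positive)
  edge (10, 2)→(2, 8): d=(-8,6) right/bottom  bias=-1
  edge (2, 8)→(0, 0): d=(-2,-8) top-left  bias=+0
  edge (0, 0)→(10, 2): d=(10,2) right/bottom  bias=-1
    (0,0)@(1, 1): e=[62,6,8] → #
    (1,0)@(3, 1): e=[50,22,4] → #
    (2,0)@(5, 1): e=[38,38,0] → ·  [on edge]
    (0,1)@(1, 3): e=[46,2,28] → #
    (2,1)@(5, 3): e=[22,34,20] → #
    (3,1)@(7, 3): e=[10,50,16] → #
    (4,1)@(9, 3): e=[-2,66,12] → ·
    (0,2)@(1, 5): e=[30,-2,48] → ·
    (1,2)@(3, 5): e=[18,14,44] → #
    (3,2)@(7, 5): e=[-6,46,36] → ·
    (1,3)@(3, 7): e=[2,10,64] → #
    (2,3)@(5, 7): e=[-10,26,60] → ·
  covered (9 px):
    # # · · ·
    # # # # ·
    · # # · ·
    · # · · ·
    · · · · ·
    · · · · ·
    · · · · ·
    · · · · ·
    · · · · ·
T2:
  2·area = 6
  edge (2, 6)→(4, 4): d=(2,-2) top-left  bias=+0
  edge (4, 4)→(4, 7): d=(0,3) right/bottom  bias=-1
  edge (4, 7)→(2, 6): d=(-2,-1) top-left  bias=+0
    (3,0)@(7, 1): e=[0,-9,15] → ·  [on edge]
    (2,1)@(5, 3): e=[0,-3,9] → ·  [on edge]
    (1,2)@(3, 5): e=[0,3,3] → #  [on edge]
    (2,2)@(5, 5): e=[4,-3,5] → ·
    (0,3)@(1, 7): e=[0,9,-3] → ·  [on edge]
    (1,3)@(3, 7): e=[4,3,-1] → ·
  covered (1 px):
    · · · · ·
    · · · · ·
    · # · · ·
    · · · · ·
    · · · · ·
    · · · · ·
    · · · · ·
    · · · · ·
    · · · · ·

Result: 14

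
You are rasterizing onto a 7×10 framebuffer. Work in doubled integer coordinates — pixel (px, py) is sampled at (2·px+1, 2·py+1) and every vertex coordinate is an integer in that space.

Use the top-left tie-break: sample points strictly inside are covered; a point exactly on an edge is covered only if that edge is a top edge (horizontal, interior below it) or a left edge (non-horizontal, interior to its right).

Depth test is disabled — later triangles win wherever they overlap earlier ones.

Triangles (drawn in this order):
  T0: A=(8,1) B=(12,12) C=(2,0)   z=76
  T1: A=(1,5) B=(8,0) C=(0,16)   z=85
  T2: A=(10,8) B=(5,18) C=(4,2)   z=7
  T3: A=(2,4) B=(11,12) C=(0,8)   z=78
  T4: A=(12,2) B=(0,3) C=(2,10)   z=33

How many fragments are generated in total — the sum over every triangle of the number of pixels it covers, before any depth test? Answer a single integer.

T0:
  2·area = 62
  edge (8, 1)→(12, 12): d=(4,11) right/bottom  bias=-1
  edge (12, 12)→(2, 0): d=(-10,-12) top-left  bias=+0
  edge (2, 0)→(8, 1): d=(6,1) right/bottom  bias=-1
    (1,0)@(3, 1): e=[55,2,5] → X
    (2,0)@(5, 1): e=[33,26,3] → X
    (3,0)@(7, 1): e=[11,50,1] → X
    (4,0)@(9, 1): e=[-11,74,-1] → .
    (1,1)@(3, 3): e=[63,-18,17] → .
    (2,1)@(5, 3): e=[41,6,15] → X
    (4,1)@(9, 3): e=[-3,54,11] → .
    (2,2)@(5, 5): e=[49,-14,27] → .
    (3,2)@(7, 5): e=[27,10,25] → X
    (4,2)@(9, 5): e=[5,34,23] → X
    (5,2)@(11, 5): e=[-17,58,21] → .
    (3,3)@(7, 7): e=[35,-10,37] → .
  covered (8 px):
    . X X X . . .
    . . X X . . .
    . . . X X . .
    . . . . X . .
    . . . . . . .
    . . . . . . .
    . . . . . . .
    . . . . . . .
    . . . . . . .
    . . . . . . .
T1:
  2·area = 72
  edge (1, 5)→(8, 0): d=(7,-5) top-left  bias=+0
  edge (8, 0)→(0, 16): d=(-8,16) right/bottom  bias=-1
  edge (0, 16)→(1, 5): d=(1,-11) top-left  bias=+0
    (3,0)@(7, 1): e=[2,8,62] → X
    (4,0)@(9, 1): e=[12,-24,84] → .
    (2,1)@(5, 3): e=[6,24,42] → X
    (3,1)@(7, 3): e=[16,-8,64] → .
    (0,2)@(1, 5): e=[0,72,0] → X  [on edge]
    (1,2)@(3, 5): e=[10,40,22] → X
    (3,2)@(7, 5): e=[30,-24,66] → .
    (0,3)@(1, 7): e=[14,56,2] → X
    (2,3)@(5, 7): e=[34,-8,46] → .
    (0,4)@(1, 9): e=[28,40,4] → X
    (2,4)@(5, 9): e=[48,-24,48] → .
    (0,5)@(1, 11): e=[42,24,6] → X
  covered (11 px):
    . . . X . . .
    . . X . . . .
    X X X . . . .
    X X . . . . .
    X X . . . . .
    X . . . . . .
    X . . . . . .
    . . . . . . .
    . . . . . . .
    . . . . . . .
T2:
  2·area = 90
  edge (10, 8)→(5, 18): d=(-5,10) right/bottom  bias=-1
  edge (5, 18)→(4, 2): d=(-1,-16) top-left  bias=+0
  edge (4, 2)→(10, 8): d=(6,6) right/bottom  bias=-1
    (1,0)@(3, 1): e=[105,-15,0] → .  [on edge]
    (2,1)@(5, 3): e=[75,15,0] → .  [on edge]
    (2,2)@(5, 5): e=[65,13,12] → X
    (3,2)@(7, 5): e=[45,45,0] → .  [on edge]
    (2,3)@(5, 7): e=[55,11,24] → X
    (3,3)@(7, 7): e=[35,43,12] → X
    (4,3)@(9, 7): e=[15,75,0] → .  [on edge]
    (2,4)@(5, 9): e=[45,9,36] → X
    (4,4)@(9, 9): e=[5,73,12] → X
    (5,4)@(11, 9): e=[-15,105,0] → .  [on edge]
    (2,5)@(5, 11): e=[35,7,48] → X
    (4,5)@(9, 11): e=[-5,71,24] → .
    (6,5)@(13, 11): e=[-45,135,0] → .  [on edge]
  covered (12 px):
    . . . . . . .
    . . . . . . .
    . . X . . . .
    . . X X . . .
    . . X X X . .
    . . X X . . .
    . . X X . . .
    . . X . . . .
    . . X . . . .
    . . . . . . .
T3:
  2·area = 52
  edge (2, 4)→(11, 12): d=(9,8) right/bottom  bias=-1
  edge (11, 12)→(0, 8): d=(-11,-4) top-left  bias=+0
  edge (0, 8)→(2, 4): d=(2,-4) top-left  bias=+0
    (1,2)@(3, 5): e=[1,45,6] → X
    (2,2)@(5, 5): e=[-15,53,14] → .
    (0,3)@(1, 7): e=[35,15,2] → X
    (2,3)@(5, 7): e=[3,31,18] → X
    (3,3)@(7, 7): e=[-13,39,26] → .
    (0,4)@(1, 9): e=[53,-7,6] → .
    (1,4)@(3, 9): e=[37,1,14] → X
    (3,4)@(7, 9): e=[5,17,30] → X
    (4,4)@(9, 9): e=[-11,25,38] → .
    (1,5)@(3, 11): e=[55,-21,18] → .
    (2,5)@(5, 11): e=[39,-13,26] → .
    (3,5)@(7, 11): e=[23,-5,34] → .
  covered (8 px):
    . . . . . . .
    . . . . . . .
    . X . . . . .
    X X X . . . .
    . X X X . . .
    . . . . X . .
    . . . . . . .
    . . . . . . .
    . . . . . . .
    . . . . . . .
T4:
  2·area = 86  (B↔C swapped to make it positive)
  edge (12, 2)→(2, 10): d=(-10,8) right/bottom  bias=-1
  edge (2, 10)→(0, 3): d=(-2,-7) top-left  bias=+0
  edge (0, 3)→(12, 2): d=(12,-1) top-left  bias=+0
    (0,1)@(1, 3): e=[78,7,1] → X
    (1,1)@(3, 3): e=[62,21,3] → X
    (2,1)@(5, 3): e=[46,35,5] → X
    (3,1)@(7, 3): e=[30,49,7] → X
    (4,1)@(9, 3): e=[14,63,9] → X
    (5,1)@(11, 3): e=[-2,77,11] → .
    (0,2)@(1, 5): e=[58,3,25] → X
    (4,2)@(9, 5): e=[-6,59,33] → .
    (0,3)@(1, 7): e=[38,-1,49] → .
    (1,3)@(3, 7): e=[22,13,51] → X
    (3,3)@(7, 7): e=[-10,41,55] → .
    (1,4)@(3, 9): e=[2,9,75] → X
  covered (12 px):
    . . . . . . .
    X X X X X . .
    X X X X . . .
    . X X . . . .
    . X . . . . .
    . . . . . . .
    . . . . . . .
    . . . . . . .
    . . . . . . .
    . . . . . . .

Result: 51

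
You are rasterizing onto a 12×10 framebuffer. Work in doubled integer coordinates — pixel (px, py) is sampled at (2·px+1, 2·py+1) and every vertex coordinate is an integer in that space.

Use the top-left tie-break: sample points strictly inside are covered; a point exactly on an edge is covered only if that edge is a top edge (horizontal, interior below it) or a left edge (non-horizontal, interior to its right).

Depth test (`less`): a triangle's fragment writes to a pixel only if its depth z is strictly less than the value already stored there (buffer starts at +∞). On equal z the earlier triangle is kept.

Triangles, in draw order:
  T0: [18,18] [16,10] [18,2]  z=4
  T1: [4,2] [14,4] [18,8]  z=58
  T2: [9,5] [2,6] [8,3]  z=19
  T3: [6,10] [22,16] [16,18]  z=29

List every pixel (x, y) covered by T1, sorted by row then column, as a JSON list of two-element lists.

T0:
  2·area = 32
  edge (18, 18)→(16, 10): d=(-2,-8) top-left  bias=+0
  edge (16, 10)→(18, 2): d=(2,-8) top-left  bias=+0
  edge (18, 2)→(18, 18): d=(0,16) right/bottom  bias=-1
    (8,3)@(17, 7): e=[14,2,16] → #
    (9,3)@(19, 7): e=[30,18,-16] → ·
    (8,4)@(17, 9): e=[10,6,16] → #
    (9,4)@(19, 9): e=[26,22,-16] → ·
    (8,5)@(17, 11): e=[6,10,16] → #
    (9,5)@(19, 11): e=[22,26,-16] → ·
    (8,6)@(17, 13): e=[2,14,16] → #
    (9,6)@(19, 13): e=[18,30,-16] → ·
    (8,7)@(17, 15): e=[-2,18,16] → ·
  covered (4 px):
    · · · · · · · · · · · ·
    · · · · · · · · · · · ·
    · · · · · · · · · · · ·
    · · · · · · · · # · · ·
    · · · · · · · · # · · ·
    · · · · · · · · # · · ·
    · · · · · · · · # · · ·
    · · · · · · · · · · · ·
    · · · · · · · · · · · ·
    · · · · · · · · · · · ·
T1:
  2·area = 32
  edge (4, 2)→(14, 4): d=(10,2) right/bottom  bias=-1
  edge (14, 4)→(18, 8): d=(4,4) right/bottom  bias=-1
  edge (18, 8)→(4, 2): d=(-14,-6) top-left  bias=+0
    (5,0)@(11, 1): e=[-24,0,56] → ·  [on edge]
    (3,1)@(7, 3): e=[4,24,4] → #
    (4,1)@(9, 3): e=[0,16,16] → ·  [on edge]
    (6,1)@(13, 3): e=[-8,0,40] → ·  [on edge]
    (3,2)@(7, 5): e=[24,32,-24] → ·
    (5,2)@(11, 5): e=[16,16,0] → #  [on edge]
    (6,2)@(13, 5): e=[12,8,12] → #
    (7,2)@(15, 5): e=[8,0,24] → ·  [on edge]
    (9,2)@(19, 5): e=[0,-16,48] → ·  [on edge]
    (5,3)@(11, 7): e=[36,24,-28] → ·
    (6,3)@(13, 7): e=[32,16,-16] → ·
    (8,3)@(17, 7): e=[24,0,8] → ·  [on edge]
    (9,4)@(19, 9): e=[40,0,-8] → ·  [on edge]
    (10,5)@(21, 11): e=[56,0,-24] → ·  [on edge]
    (11,6)@(23, 13): e=[72,0,-40] → ·  [on edge]
  covered (3 px):
    · · · · · · · · · · · ·
    · · · # · · · · · · · ·
    · · · · · # # · · · · ·
    · · · · · · · · · · · ·
    · · · · · · · · · · · ·
    · · · · · · · · · · · ·
    · · · · · · · · · · · ·
    · · · · · · · · · · · ·
    · · · · · · · · · · · ·
    · · · · · · · · · · · ·
T2:
  2·area = 15
  edge (9, 5)→(2, 6): d=(-7,1) right/bottom  bias=-1
  edge (2, 6)→(8, 3): d=(6,-3) top-left  bias=+0
  edge (8, 3)→(9, 5): d=(1,2) right/bottom  bias=-1
    (3,0)@(7, 1): e=[30,-15,0] → ·  [on edge]
    (11,1)@(23, 3): e=[0,45,-30] → ·  [on edge]
    (2,2)@(5, 5): e=[4,3,8] → #
    (3,2)@(7, 5): e=[2,9,4] → #
    (4,2)@(9, 5): e=[0,15,0] → ·  [on edge]
    (2,3)@(5, 7): e=[-10,15,10] → ·
    (3,3)@(7, 7): e=[-12,21,6] → ·
    (5,4)@(11, 9): e=[-30,45,0] → ·  [on edge]
    (6,6)@(13, 13): e=[-60,75,0] → ·  [on edge]
    (7,8)@(15, 17): e=[-90,105,0] → ·  [on edge]
  covered (2 px):
    · · · · · · · · · · · ·
    · · · · · · · · · · · ·
    · · # # · · · · · · · ·
    · · · · · · · · · · · ·
    · · · · · · · · · · · ·
    · · · · · · · · · · · ·
    · · · · · · · · · · · ·
    · · · · · · · · · · · ·
    · · · · · · · · · · · ·
    · · · · · · · · · · · ·
T3:
  2·area = 68
  edge (6, 10)→(22, 16): d=(16,6) right/bottom  bias=-1
  edge (22, 16)→(16, 18): d=(-6,2) right/bottom  bias=-1
  edge (16, 18)→(6, 10): d=(-10,-8) top-left  bias=+0
    (5,6)@(11, 13): e=[18,40,10] → #
    (6,6)@(13, 13): e=[6,36,26] → #
    (7,6)@(15, 13): e=[-6,32,42] → ·
    (5,7)@(11, 15): e=[50,28,-10] → ·
    (6,7)@(13, 15): e=[38,24,6] → #
    (7,7)@(15, 15): e=[26,20,22] → #
    (8,7)@(17, 15): e=[14,16,38] → #
    (9,7)@(19, 15): e=[2,12,54] → #
    (10,7)@(21, 15): e=[-10,8,70] → ·
    (6,8)@(13, 17): e=[70,12,-14] → ·
    (7,8)@(15, 17): e=[58,8,2] → #
    (9,8)@(19, 17): e=[34,0,34] → ·  [on edge]
    (6,9)@(13, 19): e=[102,0,-34] → ·  [on edge]
  covered (8 px):
    · · · · · · · · · · · ·
    · · · · · · · · · · · ·
    · · · · · · · · · · · ·
    · · · · · · · · · · · ·
    · · · · · · · · · · · ·
    · · · · · · · · · · · ·
    · · · · · # # · · · · ·
    · · · · · · # # # # · ·
    · · · · · · · # # · · ·
    · · · · · · · · · · · ·

Answer: [[3,1],[5,2],[6,2]]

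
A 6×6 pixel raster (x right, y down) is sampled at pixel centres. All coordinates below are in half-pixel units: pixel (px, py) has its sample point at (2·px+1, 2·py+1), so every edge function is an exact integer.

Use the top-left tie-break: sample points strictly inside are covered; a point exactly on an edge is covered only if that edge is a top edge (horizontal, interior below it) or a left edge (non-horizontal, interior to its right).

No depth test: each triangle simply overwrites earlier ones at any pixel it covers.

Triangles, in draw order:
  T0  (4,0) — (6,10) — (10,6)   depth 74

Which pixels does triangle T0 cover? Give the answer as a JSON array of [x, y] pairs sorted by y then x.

T0:
  2·area = 48  (B↔C swapped to make it positive)
  edge (4, 0)→(10, 6): d=(6,6) right/bottom  bias=-1
  edge (10, 6)→(6, 10): d=(-4,4) right/bottom  bias=-1
  edge (6, 10)→(4, 0): d=(-2,-10) top-left  bias=+0
    (2,0)@(5, 1): e=[0,40,8] → ·  [on edge]
    (2,1)@(5, 3): e=[12,32,4] → #
    (3,1)@(7, 3): e=[0,24,24] → ·  [on edge]
    (2,2)@(5, 5): e=[24,24,0] → #  [on edge]
    (3,2)@(7, 5): e=[12,16,20] → #
    (4,2)@(9, 5): e=[0,8,40] → ·  [on edge]
    (5,2)@(11, 5): e=[-12,0,60] → ·  [on edge]
    (2,3)@(5, 7): e=[36,16,-4] → ·
    (3,3)@(7, 7): e=[24,8,16] → #
    (4,3)@(9, 7): e=[12,0,36] → ·  [on edge]
    (5,3)@(11, 7): e=[0,-8,56] → ·  [on edge]
    (3,4)@(7, 9): e=[36,0,12] → ·  [on edge]
    (2,5)@(5, 11): e=[60,0,-12] → ·  [on edge]
  covered (4 px):
    · · · · · ·
    · · # · · ·
    · · # # · ·
    · · · # · ·
    · · · · · ·
    · · · · · ·

Final: [[2,1],[2,2],[3,2],[3,3]]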